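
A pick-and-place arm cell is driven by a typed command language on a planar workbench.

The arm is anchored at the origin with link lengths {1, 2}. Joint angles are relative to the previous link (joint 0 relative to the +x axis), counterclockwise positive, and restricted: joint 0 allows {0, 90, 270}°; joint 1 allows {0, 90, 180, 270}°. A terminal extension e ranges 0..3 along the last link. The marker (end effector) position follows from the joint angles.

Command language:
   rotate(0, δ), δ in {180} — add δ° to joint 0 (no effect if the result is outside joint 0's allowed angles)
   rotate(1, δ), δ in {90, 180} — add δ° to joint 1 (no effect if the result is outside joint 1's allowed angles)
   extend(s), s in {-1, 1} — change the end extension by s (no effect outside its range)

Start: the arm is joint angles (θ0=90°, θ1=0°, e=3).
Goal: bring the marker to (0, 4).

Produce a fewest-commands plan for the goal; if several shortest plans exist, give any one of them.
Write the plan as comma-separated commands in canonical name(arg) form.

initial: joint angles (θ0=90°, θ1=0°, e=3)
1. extend(-1) → joint angles (θ0=90°, θ1=0°, e=2)
2. extend(-1) → joint angles (θ0=90°, θ1=0°, e=1)
no 1-step plan works, so 2 is optimal.

extend(-1), extend(-1)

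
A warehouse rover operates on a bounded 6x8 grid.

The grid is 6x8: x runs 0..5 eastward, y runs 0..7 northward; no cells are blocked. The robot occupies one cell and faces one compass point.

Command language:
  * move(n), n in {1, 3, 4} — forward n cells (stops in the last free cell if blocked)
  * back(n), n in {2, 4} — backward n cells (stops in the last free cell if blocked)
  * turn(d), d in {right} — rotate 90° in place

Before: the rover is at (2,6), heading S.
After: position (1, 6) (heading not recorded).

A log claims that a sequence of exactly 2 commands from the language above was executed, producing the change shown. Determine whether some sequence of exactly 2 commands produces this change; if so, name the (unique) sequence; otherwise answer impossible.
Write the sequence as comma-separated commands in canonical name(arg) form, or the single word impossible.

key: running move(1) before turn(right) would end elsewhere — order is forced
t0: at (2,6), heading S
[1] after turn(right): at (2,6), heading W
[2] after move(1): at (1,6), heading W
all 36 alternatives checked — unique.

turn(right), move(1)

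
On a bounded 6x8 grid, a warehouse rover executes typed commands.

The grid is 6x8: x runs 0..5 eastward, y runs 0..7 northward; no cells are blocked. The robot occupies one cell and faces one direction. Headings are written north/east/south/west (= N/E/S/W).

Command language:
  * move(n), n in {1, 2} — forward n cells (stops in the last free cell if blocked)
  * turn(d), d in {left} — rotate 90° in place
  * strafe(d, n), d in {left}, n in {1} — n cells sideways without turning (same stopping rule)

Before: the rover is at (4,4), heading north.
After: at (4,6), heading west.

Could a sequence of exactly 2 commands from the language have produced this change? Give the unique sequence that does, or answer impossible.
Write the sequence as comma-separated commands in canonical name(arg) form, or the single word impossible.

key: order matters: swapping move(2) and turn(left) lands elsewhere
begin: at (4,4), heading north
[1] after move(2): at (4,6), heading north
[2] after turn(left): at (4,6), heading west
all 16 alternatives checked — unique.

move(2), turn(left)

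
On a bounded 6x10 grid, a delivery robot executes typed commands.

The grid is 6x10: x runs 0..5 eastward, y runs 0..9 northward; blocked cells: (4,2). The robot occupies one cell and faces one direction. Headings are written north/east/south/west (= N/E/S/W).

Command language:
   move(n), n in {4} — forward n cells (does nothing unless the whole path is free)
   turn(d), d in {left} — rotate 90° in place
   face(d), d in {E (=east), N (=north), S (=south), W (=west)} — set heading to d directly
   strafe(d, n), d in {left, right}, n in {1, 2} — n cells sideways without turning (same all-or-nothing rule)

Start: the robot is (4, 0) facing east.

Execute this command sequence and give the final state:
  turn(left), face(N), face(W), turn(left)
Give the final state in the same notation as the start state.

from: (4, 0) facing east
step 1 (turn(left)): (4, 0) facing north
step 2 (face(N)): (4, 0) facing north
step 3 (face(W)): (4, 0) facing west
step 4 (turn(left)): (4, 0) facing south

(4, 0) facing south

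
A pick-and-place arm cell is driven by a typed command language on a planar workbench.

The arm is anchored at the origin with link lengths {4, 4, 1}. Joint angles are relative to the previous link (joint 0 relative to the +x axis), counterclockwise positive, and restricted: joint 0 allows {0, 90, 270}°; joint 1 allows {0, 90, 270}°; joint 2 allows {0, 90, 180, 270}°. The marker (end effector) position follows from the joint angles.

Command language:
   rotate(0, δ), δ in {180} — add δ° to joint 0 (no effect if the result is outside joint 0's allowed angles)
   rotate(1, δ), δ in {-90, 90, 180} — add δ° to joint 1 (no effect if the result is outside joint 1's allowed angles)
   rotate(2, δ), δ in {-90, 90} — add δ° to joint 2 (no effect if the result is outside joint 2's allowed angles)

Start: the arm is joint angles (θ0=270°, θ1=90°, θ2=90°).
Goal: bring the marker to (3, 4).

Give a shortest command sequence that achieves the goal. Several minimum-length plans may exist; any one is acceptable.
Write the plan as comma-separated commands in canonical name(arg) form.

initial: joint angles (θ0=270°, θ1=90°, θ2=90°)
step 1 (rotate(0, 180)): joint angles (θ0=90°, θ1=90°, θ2=90°)
step 2 (rotate(2, 90)): joint angles (θ0=90°, θ1=90°, θ2=180°)
step 3 (rotate(1, 180)): joint angles (θ0=90°, θ1=270°, θ2=180°)
no 2-step plan works, so 3 is optimal.

rotate(0, 180), rotate(2, 90), rotate(1, 180)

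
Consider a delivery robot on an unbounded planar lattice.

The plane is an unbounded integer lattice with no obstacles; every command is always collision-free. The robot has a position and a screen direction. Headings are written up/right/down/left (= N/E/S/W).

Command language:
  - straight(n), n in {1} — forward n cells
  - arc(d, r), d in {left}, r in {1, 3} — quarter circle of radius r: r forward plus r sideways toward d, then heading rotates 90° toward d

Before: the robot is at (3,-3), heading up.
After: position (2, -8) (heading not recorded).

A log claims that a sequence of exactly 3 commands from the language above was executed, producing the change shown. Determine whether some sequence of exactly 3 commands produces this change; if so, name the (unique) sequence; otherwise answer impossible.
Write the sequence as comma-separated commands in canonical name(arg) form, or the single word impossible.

arc(left, 1), arc(left, 3), arc(left, 3)

key: running arc(left, 3) before arc(left, 1) would end elsewhere — order is forced
t0: at (3,-3), heading up
t=1 arc(left, 1) ⇒ at (2,-2), heading left
t=2 arc(left, 3) ⇒ at (-1,-5), heading down
t=3 arc(left, 3) ⇒ at (2,-8), heading right
no rival 3-sequence matches.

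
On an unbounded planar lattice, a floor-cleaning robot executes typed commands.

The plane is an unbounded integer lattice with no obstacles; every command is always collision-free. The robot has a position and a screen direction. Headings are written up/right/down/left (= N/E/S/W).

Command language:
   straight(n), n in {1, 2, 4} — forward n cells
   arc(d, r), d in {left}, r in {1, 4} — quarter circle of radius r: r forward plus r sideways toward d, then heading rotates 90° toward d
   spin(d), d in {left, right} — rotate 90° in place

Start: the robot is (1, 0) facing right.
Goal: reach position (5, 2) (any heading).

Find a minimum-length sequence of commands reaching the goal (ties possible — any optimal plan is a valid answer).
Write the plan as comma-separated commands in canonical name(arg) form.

straight(4), spin(left), straight(2)

from: (1, 0) facing right
step 1 (straight(4)): (5, 0) facing right
step 2 (spin(left)): (5, 0) facing up
step 3 (straight(2)): (5, 2) facing up
shorter routes all fall short; 3 is best.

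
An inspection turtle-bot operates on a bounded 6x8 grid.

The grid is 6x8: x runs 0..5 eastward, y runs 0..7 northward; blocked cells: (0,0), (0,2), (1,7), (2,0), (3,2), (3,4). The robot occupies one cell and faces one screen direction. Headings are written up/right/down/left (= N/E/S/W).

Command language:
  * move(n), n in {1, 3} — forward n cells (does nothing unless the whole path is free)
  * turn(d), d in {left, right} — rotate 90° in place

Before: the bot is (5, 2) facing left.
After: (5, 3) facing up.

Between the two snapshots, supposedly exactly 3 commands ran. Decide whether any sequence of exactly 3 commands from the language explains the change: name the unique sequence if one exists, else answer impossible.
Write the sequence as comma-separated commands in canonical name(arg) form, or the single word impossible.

key: cell and facing (now N) both changed — the 3 commands mix motion and turning
start: (5, 2) facing left
[1] after move(3): (5, 2) facing left
[2] after turn(right): (5, 2) facing up
[3] after move(1): (5, 3) facing up
uniquely the one of 64 3-step routes that fits.

move(3), turn(right), move(1)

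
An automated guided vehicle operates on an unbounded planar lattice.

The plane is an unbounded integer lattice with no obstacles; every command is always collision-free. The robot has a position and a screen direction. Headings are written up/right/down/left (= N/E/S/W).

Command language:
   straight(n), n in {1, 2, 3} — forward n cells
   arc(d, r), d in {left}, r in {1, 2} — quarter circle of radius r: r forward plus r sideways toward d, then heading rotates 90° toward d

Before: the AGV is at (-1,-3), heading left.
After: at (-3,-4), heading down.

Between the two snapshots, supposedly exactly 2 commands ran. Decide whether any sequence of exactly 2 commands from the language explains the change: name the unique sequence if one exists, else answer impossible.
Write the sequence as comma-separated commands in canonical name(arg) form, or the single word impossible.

straight(1), arc(left, 1)

key: order matters: swapping straight(1) and arc(left, 1) lands elsewhere
begin: at (-1,-3), heading left
t=1 straight(1) ⇒ at (-2,-3), heading left
t=2 arc(left, 1) ⇒ at (-3,-4), heading down
no rival 2-sequence matches.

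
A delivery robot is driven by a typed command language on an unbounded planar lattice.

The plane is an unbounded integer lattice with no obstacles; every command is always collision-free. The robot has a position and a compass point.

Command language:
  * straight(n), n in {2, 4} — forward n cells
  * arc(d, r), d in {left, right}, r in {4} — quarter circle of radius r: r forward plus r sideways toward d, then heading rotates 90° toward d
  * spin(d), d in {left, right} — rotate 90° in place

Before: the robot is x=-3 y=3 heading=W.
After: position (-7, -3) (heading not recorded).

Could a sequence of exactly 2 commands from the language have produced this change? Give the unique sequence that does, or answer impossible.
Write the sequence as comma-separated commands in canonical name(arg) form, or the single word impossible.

key: order matters: swapping arc(left, 4) and straight(2) lands elsewhere
t0: x=-3 y=3 heading=W
t=1 arc(left, 4) ⇒ x=-7 y=-1 heading=S
t=2 straight(2) ⇒ x=-7 y=-3 heading=S
no rival 2-sequence matches.

arc(left, 4), straight(2)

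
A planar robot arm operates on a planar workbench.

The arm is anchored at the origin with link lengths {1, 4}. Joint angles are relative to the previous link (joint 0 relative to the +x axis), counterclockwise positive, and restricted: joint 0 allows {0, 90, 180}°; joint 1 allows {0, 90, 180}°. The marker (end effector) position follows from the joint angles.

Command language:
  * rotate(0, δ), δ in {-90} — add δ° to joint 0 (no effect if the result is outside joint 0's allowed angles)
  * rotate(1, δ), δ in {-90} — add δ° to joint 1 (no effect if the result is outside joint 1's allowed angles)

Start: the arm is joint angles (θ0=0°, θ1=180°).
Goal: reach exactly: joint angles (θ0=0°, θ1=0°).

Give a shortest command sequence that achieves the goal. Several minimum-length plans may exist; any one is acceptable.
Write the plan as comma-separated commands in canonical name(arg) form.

initial: joint angles (θ0=0°, θ1=180°)
step 1 (rotate(1, -90)): joint angles (θ0=0°, θ1=90°)
step 2 (rotate(1, -90)): joint angles (θ0=0°, θ1=0°)
no 1-step plan works, so 2 is optimal.

rotate(1, -90), rotate(1, -90)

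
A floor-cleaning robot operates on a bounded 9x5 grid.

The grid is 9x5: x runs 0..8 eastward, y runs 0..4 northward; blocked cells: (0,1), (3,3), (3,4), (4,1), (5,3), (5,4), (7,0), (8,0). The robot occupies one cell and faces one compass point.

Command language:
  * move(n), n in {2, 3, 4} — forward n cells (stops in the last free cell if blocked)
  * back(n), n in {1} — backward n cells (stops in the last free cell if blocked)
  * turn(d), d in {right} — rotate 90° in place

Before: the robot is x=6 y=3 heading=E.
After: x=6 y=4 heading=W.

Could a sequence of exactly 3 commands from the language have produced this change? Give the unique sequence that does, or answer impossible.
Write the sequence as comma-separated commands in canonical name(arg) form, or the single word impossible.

key: cell and facing (now W) both changed — the 3 commands mix motion and turning
t0: x=6 y=3 heading=E
step 1 (turn(right)): x=6 y=3 heading=S
step 2 (back(1)): x=6 y=4 heading=S
step 3 (turn(right)): x=6 y=4 heading=W
no other 3-command option fits: unique.

turn(right), back(1), turn(right)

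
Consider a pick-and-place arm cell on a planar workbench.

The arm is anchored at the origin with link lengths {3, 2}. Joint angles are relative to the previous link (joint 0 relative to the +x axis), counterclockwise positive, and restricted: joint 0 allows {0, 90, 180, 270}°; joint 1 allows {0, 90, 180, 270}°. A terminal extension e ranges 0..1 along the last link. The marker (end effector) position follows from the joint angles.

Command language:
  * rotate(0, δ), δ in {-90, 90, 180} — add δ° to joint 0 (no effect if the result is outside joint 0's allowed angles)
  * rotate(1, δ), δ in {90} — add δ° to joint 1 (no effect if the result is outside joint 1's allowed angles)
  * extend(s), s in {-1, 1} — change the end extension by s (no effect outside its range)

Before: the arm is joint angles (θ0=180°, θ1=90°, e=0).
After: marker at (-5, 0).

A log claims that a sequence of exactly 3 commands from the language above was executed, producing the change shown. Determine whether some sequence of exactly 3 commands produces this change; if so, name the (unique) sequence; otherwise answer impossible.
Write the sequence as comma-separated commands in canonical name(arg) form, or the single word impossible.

from: joint angles (θ0=180°, θ1=90°, e=0)
[1] after rotate(1, 90): joint angles (θ0=180°, θ1=180°, e=0)
[2] after rotate(1, 90): joint angles (θ0=180°, θ1=270°, e=0)
[3] after rotate(1, 90): joint angles (θ0=180°, θ1=0°, e=0)
uniquely the one of 216 3-step routes that fits.

rotate(1, 90), rotate(1, 90), rotate(1, 90)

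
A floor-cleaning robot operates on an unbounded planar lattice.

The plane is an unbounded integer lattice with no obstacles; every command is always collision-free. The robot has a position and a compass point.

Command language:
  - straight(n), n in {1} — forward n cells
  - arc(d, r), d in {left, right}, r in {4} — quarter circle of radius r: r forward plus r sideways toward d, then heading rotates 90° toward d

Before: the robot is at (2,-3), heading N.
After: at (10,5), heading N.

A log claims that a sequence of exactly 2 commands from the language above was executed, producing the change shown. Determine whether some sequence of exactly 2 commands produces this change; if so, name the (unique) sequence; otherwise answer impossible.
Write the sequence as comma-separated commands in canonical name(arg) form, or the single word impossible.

key: running arc(left, 4) before arc(right, 4) would end elsewhere — order is forced
begin: at (2,-3), heading N
[1] after arc(right, 4): at (6,1), heading E
[2] after arc(left, 4): at (10,5), heading N
no other 2-command option fits: unique.

arc(right, 4), arc(left, 4)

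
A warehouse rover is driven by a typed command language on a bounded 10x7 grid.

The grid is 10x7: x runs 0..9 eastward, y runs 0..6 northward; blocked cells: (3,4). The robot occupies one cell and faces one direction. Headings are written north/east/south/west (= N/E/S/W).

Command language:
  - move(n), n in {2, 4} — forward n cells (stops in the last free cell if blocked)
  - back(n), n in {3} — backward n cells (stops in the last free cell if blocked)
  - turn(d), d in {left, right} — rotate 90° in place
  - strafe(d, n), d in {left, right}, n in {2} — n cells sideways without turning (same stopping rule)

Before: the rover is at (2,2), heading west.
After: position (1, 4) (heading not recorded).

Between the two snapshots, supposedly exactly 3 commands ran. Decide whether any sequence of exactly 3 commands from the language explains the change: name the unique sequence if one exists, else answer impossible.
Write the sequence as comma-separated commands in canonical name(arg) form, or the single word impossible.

back(3), move(4), strafe(right, 2)

key: order matters: swapping back(3) and strafe(right, 2) lands elsewhere
begin: at (2,2), heading west
1. back(3) → at (5,2), heading west
2. move(4) → at (1,2), heading west
3. strafe(right, 2) → at (1,4), heading west
no other 3-command option fits: unique.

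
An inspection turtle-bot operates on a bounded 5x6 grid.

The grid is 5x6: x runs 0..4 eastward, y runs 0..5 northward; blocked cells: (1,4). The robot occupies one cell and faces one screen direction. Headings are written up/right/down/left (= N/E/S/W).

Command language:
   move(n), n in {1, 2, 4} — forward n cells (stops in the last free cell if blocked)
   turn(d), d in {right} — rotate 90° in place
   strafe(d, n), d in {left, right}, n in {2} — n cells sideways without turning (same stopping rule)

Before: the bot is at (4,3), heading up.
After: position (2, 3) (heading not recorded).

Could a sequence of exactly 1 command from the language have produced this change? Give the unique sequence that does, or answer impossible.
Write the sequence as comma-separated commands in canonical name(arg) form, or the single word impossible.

strafe(left, 2)

begin: at (4,3), heading up
step 1 (strafe(left, 2)): at (2,3), heading up
no rival 1-sequence matches.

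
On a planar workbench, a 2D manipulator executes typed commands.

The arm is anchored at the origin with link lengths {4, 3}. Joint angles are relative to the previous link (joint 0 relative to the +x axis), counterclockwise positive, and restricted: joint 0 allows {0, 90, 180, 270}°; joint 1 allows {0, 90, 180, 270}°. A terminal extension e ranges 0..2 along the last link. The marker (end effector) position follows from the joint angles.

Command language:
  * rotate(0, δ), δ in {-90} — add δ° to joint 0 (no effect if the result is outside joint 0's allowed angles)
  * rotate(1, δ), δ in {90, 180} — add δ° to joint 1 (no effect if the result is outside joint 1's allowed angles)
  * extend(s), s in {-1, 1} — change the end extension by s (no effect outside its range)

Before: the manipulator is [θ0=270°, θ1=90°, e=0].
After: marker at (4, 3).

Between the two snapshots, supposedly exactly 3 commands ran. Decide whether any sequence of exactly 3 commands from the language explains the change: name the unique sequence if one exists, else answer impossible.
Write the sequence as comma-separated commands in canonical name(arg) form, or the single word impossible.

rotate(0, -90), rotate(0, -90), rotate(0, -90)

initial: [θ0=270°, θ1=90°, e=0]
[1] after rotate(0, -90): [θ0=180°, θ1=90°, e=0]
[2] after rotate(0, -90): [θ0=90°, θ1=90°, e=0]
[3] after rotate(0, -90): [θ0=0°, θ1=90°, e=0]
all 125 alternatives checked — unique.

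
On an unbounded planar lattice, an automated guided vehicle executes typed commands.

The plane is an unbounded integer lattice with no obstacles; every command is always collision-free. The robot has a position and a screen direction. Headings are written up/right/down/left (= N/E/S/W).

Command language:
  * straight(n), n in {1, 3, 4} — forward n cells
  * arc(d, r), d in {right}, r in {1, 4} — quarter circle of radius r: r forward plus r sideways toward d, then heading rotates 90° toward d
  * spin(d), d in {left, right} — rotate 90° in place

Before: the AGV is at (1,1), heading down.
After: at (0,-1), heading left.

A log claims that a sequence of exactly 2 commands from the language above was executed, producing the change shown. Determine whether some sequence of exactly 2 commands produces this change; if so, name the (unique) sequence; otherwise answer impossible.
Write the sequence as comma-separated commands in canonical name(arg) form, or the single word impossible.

straight(1), arc(right, 1)

key: running arc(right, 1) before straight(1) would end elsewhere — order is forced
t0: at (1,1), heading down
t=1 straight(1) ⇒ at (1,0), heading down
t=2 arc(right, 1) ⇒ at (0,-1), heading left
uniquely the one of 49 2-step routes that fits.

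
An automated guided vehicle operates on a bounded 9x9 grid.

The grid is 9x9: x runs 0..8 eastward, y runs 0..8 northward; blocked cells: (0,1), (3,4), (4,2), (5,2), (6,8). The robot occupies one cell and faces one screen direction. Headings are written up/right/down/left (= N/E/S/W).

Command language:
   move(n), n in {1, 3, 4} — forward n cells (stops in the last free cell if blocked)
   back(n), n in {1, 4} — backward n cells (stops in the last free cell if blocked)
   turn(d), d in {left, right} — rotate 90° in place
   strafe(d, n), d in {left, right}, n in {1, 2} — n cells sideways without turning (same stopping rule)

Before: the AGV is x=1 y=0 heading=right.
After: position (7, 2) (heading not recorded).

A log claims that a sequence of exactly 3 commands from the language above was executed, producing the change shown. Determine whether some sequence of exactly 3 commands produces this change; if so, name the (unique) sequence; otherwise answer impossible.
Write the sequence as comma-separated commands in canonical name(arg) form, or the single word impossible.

key: running strafe(left, 2) before move(3) would end elsewhere — order is forced
start: x=1 y=0 heading=right
[1] after move(3): x=4 y=0 heading=right
[2] after move(3): x=7 y=0 heading=right
[3] after strafe(left, 2): x=7 y=2 heading=right
no other 3-command option fits: unique.

move(3), move(3), strafe(left, 2)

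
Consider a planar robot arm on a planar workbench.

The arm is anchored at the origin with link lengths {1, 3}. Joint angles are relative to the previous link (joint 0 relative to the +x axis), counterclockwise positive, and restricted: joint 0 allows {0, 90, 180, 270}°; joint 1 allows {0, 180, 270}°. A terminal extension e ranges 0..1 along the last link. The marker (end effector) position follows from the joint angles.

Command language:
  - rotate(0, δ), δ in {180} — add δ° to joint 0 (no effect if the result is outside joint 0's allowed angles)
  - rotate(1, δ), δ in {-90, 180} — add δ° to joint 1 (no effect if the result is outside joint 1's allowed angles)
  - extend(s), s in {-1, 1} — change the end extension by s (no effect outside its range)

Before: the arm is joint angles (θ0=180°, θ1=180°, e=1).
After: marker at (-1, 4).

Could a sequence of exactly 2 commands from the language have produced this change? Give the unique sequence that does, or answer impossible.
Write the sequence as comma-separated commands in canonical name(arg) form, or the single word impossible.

key: running rotate(1, -90) before rotate(1, 180) would end elsewhere — order is forced
begin: joint angles (θ0=180°, θ1=180°, e=1)
[1] after rotate(1, 180): joint angles (θ0=180°, θ1=0°, e=1)
[2] after rotate(1, -90): joint angles (θ0=180°, θ1=270°, e=1)
no other 2-command option fits: unique.

rotate(1, 180), rotate(1, -90)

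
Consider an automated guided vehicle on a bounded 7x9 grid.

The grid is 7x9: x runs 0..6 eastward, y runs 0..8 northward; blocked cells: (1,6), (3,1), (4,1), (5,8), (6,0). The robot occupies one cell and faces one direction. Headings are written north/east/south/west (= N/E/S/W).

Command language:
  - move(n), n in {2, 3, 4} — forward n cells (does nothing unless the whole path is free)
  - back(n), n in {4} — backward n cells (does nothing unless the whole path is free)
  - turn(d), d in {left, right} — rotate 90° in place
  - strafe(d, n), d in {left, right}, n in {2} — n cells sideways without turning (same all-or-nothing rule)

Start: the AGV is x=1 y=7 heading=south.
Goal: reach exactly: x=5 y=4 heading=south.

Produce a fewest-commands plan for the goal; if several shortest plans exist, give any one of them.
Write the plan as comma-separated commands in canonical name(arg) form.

strafe(left, 2), move(3), strafe(left, 2)

t0: x=1 y=7 heading=south
1. strafe(left, 2) → x=3 y=7 heading=south
2. move(3) → x=3 y=4 heading=south
3. strafe(left, 2) → x=5 y=4 heading=south
no 2-step plan works, so 3 is optimal.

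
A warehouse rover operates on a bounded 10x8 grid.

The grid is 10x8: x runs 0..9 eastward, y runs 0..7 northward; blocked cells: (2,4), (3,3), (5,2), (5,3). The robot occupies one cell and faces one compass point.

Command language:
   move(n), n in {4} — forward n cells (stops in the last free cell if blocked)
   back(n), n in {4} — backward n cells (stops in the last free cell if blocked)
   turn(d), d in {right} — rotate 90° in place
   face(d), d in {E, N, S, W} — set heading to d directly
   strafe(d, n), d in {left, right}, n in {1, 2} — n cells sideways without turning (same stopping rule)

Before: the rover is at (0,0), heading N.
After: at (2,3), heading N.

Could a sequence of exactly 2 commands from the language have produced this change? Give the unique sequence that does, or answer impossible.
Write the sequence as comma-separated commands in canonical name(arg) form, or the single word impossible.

key: order matters: swapping strafe(right, 2) and move(4) lands elsewhere
from: at (0,0), heading N
1. strafe(right, 2) → at (2,0), heading N
2. move(4) → at (2,3), heading N
uniquely the one of 121 2-step routes that fits.

strafe(right, 2), move(4)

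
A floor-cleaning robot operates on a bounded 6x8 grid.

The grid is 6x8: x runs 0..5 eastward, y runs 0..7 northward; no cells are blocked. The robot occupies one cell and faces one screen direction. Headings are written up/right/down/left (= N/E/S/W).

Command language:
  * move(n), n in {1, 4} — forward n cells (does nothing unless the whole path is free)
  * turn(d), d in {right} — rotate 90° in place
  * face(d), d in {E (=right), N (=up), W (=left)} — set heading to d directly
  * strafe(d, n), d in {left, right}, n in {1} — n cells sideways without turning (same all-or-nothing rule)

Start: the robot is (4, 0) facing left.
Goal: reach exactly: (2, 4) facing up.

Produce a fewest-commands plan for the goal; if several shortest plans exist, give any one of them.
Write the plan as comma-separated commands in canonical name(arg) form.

initial: (4, 0) facing left
t=1 face(N) ⇒ (4, 0) facing up
t=2 strafe(left, 1) ⇒ (3, 0) facing up
t=3 strafe(left, 1) ⇒ (2, 0) facing up
t=4 move(4) ⇒ (2, 4) facing up
nothing shorter than 4 reaches the goal.

face(N), strafe(left, 1), strafe(left, 1), move(4)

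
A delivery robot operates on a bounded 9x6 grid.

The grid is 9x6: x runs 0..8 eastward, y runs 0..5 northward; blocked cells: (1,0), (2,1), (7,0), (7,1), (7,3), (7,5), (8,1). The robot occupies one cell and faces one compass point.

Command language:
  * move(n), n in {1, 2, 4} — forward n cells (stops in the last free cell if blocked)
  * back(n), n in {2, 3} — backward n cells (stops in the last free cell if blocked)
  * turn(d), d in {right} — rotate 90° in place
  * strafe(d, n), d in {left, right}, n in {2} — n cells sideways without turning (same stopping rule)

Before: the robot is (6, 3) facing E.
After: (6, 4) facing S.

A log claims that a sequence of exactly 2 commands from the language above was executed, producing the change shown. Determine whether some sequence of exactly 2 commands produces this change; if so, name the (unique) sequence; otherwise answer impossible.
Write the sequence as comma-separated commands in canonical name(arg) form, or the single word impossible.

all 64 sequences checked — none match.

impossible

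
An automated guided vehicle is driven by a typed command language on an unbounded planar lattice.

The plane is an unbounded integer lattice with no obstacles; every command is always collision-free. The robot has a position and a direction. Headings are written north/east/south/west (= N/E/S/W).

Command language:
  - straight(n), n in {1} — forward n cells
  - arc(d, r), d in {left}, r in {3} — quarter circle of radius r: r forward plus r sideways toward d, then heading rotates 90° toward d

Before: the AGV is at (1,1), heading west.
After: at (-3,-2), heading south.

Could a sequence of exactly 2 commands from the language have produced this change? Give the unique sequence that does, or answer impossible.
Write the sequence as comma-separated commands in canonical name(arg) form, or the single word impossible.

key: position moved to (-3,-2) AND the heading swung to S — translation plus rotation needed
t0: at (1,1), heading west
1. straight(1) → at (0,1), heading west
2. arc(left, 3) → at (-3,-2), heading south
uniquely the one of 4 2-step routes that fits.

straight(1), arc(left, 3)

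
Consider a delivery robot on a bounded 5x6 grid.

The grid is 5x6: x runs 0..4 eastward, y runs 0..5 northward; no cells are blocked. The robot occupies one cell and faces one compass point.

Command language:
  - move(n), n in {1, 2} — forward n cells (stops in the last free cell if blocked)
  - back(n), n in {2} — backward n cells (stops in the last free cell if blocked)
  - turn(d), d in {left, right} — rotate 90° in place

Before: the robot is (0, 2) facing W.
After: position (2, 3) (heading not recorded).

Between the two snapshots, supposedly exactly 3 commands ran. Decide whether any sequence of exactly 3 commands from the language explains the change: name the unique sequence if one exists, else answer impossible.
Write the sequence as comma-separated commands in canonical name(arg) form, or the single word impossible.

back(2), turn(right), move(1)

key: order matters: swapping back(2) and move(1) lands elsewhere
start: (0, 2) facing W
[1] after back(2): (2, 2) facing W
[2] after turn(right): (2, 2) facing N
[3] after move(1): (2, 3) facing N
no rival 3-sequence matches.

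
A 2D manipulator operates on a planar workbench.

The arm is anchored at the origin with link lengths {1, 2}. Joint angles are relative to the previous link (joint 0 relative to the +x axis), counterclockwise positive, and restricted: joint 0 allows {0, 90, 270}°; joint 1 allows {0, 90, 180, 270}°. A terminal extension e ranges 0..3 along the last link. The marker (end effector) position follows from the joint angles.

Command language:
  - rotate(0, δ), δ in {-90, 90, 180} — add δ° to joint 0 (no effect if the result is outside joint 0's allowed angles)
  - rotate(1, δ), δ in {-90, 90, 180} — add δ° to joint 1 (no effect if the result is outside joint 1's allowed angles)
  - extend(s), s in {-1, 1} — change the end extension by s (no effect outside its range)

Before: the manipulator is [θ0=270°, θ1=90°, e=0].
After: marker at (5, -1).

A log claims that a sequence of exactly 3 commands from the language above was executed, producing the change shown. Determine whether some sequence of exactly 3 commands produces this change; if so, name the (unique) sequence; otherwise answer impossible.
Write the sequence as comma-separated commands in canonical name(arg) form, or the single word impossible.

start: [θ0=270°, θ1=90°, e=0]
1. extend(1) → [θ0=270°, θ1=90°, e=1]
2. extend(1) → [θ0=270°, θ1=90°, e=2]
3. extend(1) → [θ0=270°, θ1=90°, e=3]
uniquely the one of 512 3-step routes that fits.

extend(1), extend(1), extend(1)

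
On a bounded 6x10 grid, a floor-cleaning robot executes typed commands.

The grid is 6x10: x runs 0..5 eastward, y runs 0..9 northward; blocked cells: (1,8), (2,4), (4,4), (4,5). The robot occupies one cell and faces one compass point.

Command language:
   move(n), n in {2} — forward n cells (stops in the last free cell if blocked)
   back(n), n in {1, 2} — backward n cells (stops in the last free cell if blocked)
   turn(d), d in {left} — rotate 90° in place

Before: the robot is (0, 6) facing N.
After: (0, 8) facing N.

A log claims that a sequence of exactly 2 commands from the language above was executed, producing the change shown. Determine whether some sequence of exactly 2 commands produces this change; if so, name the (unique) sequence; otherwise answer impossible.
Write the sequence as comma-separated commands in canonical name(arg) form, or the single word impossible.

all 16 sequences checked — none match.

impossible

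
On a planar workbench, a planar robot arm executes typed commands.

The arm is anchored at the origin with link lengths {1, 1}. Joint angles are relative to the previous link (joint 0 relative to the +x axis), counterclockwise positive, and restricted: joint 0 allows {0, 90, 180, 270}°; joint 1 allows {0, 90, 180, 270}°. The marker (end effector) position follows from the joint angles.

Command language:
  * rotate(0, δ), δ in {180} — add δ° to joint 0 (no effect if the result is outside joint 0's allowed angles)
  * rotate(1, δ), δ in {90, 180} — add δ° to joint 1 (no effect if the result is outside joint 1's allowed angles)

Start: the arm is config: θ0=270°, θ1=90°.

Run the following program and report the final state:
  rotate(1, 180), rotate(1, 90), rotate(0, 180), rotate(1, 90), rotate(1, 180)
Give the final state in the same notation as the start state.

config: θ0=90°, θ1=270°

initial: config: θ0=270°, θ1=90°
step 1 (rotate(1, 180)): config: θ0=270°, θ1=270°
step 2 (rotate(1, 90)): config: θ0=270°, θ1=0°
step 3 (rotate(0, 180)): config: θ0=90°, θ1=0°
step 4 (rotate(1, 90)): config: θ0=90°, θ1=90°
step 5 (rotate(1, 180)): config: θ0=90°, θ1=270°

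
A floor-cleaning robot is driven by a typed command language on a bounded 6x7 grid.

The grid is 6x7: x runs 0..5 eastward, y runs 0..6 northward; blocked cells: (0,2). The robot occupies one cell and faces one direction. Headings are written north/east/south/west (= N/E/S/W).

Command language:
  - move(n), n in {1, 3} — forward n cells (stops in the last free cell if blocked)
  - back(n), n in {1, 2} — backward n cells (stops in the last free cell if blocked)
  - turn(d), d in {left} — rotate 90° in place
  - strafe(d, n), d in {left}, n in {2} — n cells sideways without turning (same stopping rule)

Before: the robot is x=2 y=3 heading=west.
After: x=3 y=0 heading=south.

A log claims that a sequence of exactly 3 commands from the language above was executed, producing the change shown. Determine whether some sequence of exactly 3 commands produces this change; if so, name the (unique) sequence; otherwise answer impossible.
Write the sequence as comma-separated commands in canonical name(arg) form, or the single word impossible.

back(1), turn(left), move(3)

key: position moved to (3,0) AND the heading swung to S — translation plus rotation needed
begin: x=2 y=3 heading=west
1. back(1) → x=3 y=3 heading=west
2. turn(left) → x=3 y=3 heading=south
3. move(3) → x=3 y=0 heading=south
no other 3-command option fits: unique.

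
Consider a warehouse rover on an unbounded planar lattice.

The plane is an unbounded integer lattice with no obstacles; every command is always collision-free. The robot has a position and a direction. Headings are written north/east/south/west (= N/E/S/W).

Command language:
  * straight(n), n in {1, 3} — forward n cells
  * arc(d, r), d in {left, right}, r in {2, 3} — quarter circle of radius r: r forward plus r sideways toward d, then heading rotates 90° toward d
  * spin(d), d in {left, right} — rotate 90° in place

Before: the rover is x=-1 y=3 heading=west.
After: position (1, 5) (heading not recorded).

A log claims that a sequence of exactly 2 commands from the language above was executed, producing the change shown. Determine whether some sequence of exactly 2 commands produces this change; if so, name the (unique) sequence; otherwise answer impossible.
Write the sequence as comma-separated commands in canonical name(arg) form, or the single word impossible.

key: running arc(right, 2) before spin(right) would end elsewhere — order is forced
initial: x=-1 y=3 heading=west
t=1 spin(right) ⇒ x=-1 y=3 heading=north
t=2 arc(right, 2) ⇒ x=1 y=5 heading=east
uniquely the one of 64 2-step routes that fits.

spin(right), arc(right, 2)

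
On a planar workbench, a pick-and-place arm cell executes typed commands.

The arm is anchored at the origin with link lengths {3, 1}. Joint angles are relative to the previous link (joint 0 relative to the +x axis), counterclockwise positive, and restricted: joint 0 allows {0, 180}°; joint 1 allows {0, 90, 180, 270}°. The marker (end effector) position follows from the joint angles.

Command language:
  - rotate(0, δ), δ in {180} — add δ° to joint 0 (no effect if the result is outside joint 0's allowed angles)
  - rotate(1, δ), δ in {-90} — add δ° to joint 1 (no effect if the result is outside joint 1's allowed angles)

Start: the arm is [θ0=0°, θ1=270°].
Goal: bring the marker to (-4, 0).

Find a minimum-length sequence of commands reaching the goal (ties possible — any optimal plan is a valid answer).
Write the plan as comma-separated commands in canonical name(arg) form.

rotate(1, -90), rotate(1, -90), rotate(1, -90), rotate(0, 180)

t0: [θ0=0°, θ1=270°]
step 1 (rotate(1, -90)): [θ0=0°, θ1=180°]
step 2 (rotate(1, -90)): [θ0=0°, θ1=90°]
step 3 (rotate(1, -90)): [θ0=0°, θ1=0°]
step 4 (rotate(0, 180)): [θ0=180°, θ1=0°]
nothing shorter than 4 reaches the goal.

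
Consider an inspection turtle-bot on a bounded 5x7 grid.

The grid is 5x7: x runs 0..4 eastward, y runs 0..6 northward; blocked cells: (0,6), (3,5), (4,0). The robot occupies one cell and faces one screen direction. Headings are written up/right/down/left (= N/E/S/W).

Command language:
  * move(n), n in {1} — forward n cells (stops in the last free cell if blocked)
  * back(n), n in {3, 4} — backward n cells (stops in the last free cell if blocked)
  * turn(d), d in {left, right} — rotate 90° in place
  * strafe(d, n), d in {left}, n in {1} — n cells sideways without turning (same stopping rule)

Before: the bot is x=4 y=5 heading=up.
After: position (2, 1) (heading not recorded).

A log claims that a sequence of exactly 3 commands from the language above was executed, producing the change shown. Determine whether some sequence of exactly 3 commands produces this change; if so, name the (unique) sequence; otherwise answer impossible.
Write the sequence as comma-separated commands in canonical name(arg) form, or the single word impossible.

key: running strafe(left, 1) before back(4) would end elsewhere — order is forced
begin: x=4 y=5 heading=up
t=1 back(4) ⇒ x=4 y=1 heading=up
t=2 strafe(left, 1) ⇒ x=3 y=1 heading=up
t=3 strafe(left, 1) ⇒ x=2 y=1 heading=up
all 216 alternatives checked — unique.

back(4), strafe(left, 1), strafe(left, 1)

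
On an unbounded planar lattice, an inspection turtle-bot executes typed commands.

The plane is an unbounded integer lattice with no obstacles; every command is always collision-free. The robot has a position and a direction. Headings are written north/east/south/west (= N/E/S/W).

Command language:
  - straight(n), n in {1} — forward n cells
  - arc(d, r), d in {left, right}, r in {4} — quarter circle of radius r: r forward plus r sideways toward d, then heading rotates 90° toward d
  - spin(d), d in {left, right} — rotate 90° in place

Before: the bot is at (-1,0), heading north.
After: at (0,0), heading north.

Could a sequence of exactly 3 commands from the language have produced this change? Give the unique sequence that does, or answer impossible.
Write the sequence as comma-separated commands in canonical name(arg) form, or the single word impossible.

key: running spin(left) before spin(right) would end elsewhere — order is forced
t0: at (-1,0), heading north
step 1 (spin(right)): at (-1,0), heading east
step 2 (straight(1)): at (0,0), heading east
step 3 (spin(left)): at (0,0), heading north
no other 3-command option fits: unique.

spin(right), straight(1), spin(left)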